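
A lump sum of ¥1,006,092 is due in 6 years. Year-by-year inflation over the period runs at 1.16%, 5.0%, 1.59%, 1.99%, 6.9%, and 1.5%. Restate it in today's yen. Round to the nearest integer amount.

Price-level factor over 6 years: 1.0116 × 1.050 × 1.0159 × 1.0199 × 1.069 × 1.015 ≈ 1.1941267283.
Purchasing power today: ¥1,006,092 divided by that factor.

¥842,534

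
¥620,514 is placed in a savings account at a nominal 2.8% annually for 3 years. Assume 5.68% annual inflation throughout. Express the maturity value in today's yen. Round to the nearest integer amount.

Nominal value at maturity: ¥620,514 × (1 + 2.8%)^3 ≈ ¥674,110.
Price-level factor over 3 years: (1 + 5.68%)^3 ≈ 1.1802619704.
Dividing the nominal maturity value by the price-level factor gives the value in today's money.

¥571,153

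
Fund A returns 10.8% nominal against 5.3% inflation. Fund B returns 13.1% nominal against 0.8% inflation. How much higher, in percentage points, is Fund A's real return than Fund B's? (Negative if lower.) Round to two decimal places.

Fund A real return: 1.108/1.053 − 1 = 5.223%.
Fund B real return: 1.131/1.008 − 1 = 12.202%.
Difference: 5.223 − 12.202 = -6.979 pp.

-6.98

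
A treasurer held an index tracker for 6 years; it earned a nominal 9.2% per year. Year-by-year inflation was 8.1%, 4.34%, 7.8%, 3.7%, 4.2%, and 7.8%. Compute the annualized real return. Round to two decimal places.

Cumulative inflation factor: 1.081 × 1.0434 × 1.078 × 1.037 × 1.042 × 1.078 ≈ 1.41632.
Nominal growth factor: 1.69565. Real growth factor = 1.69565 / 1.41632 ≈ 1.19722.
Annualized: 1.19722^(1/6) − 1 ≈ 0.03046.

3.05%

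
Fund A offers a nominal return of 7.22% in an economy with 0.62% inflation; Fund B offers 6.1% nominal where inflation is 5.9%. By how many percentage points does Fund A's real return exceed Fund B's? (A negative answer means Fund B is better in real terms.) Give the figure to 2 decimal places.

6.37

Fund A real return: 1.0722/1.0062 − 1 = 6.559%.
Fund B real return: 1.061/1.059 − 1 = 0.189%.
Difference: 6.559 − 0.189 = 6.370 pp.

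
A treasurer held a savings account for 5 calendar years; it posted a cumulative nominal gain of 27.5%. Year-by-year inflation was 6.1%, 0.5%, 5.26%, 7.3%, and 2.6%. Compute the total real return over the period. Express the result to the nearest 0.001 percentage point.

3.185%

Cumulative inflation factor: 1.061 × 1.005 × 1.0526 × 1.073 × 1.026 ≈ 1.23564.
Nominal growth factor: 1.27500. Real growth factor = 1.27500 / 1.23564 ≈ 1.03185.
Total real return ≈ 3.1854%.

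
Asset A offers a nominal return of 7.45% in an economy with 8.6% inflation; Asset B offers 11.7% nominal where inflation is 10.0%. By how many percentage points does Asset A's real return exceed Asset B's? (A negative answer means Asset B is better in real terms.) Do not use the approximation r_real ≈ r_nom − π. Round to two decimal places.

Asset A real return: 1.0745/1.086 − 1 = -1.059%.
Asset B real return: 1.117/1.100 − 1 = 1.545%.
Difference: -1.059 − 1.545 = -2.604 pp.

-2.60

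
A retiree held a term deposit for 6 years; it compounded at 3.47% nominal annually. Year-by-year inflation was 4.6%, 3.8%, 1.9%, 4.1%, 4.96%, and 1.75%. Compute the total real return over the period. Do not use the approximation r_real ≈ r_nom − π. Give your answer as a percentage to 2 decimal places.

-0.24%

Cumulative inflation factor: 1.046 × 1.038 × 1.019 × 1.041 × 1.0496 × 1.0175 ≈ 1.23002.
Nominal growth factor: 1.22712. Real growth factor = 1.22712 / 1.23002 ≈ 0.99764.
Total real return ≈ -0.2359%.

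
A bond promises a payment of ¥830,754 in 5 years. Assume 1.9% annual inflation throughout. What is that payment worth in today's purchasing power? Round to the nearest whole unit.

Price-level factor over 5 years: (1 + 1.9%)^5 ≈ 1.0986792441.
Purchasing power today: ¥830,754 divided by that factor.

¥756,139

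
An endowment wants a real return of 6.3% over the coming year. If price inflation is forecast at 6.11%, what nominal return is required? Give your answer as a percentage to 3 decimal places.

By the Fisher equation, 1 + r_nom = (1 + 6.3%)(1 + 6.11%) = 1.063 × 1.0611 = 1.1279493.
So r_nom = 12.79493%.

12.795%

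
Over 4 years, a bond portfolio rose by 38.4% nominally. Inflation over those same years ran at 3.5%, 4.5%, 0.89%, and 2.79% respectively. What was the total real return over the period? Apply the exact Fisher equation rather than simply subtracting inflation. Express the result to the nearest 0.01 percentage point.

Cumulative inflation factor: 1.035 × 1.045 × 1.0089 × 1.0279 ≈ 1.12165.
Nominal growth factor: 1.38400. Real growth factor = 1.38400 / 1.12165 ≈ 1.23390.
Total real return ≈ 23.3901%.

23.39%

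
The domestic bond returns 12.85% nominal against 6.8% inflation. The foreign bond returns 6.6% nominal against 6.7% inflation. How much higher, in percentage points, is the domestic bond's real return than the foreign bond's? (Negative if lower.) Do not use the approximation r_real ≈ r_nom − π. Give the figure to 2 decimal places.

5.76

The domestic bond real return: 1.1285/1.068 − 1 = 5.665%.
The foreign bond real return: 1.066/1.067 − 1 = -0.094%.
Difference: 5.665 − (-0.094) = 5.759 pp.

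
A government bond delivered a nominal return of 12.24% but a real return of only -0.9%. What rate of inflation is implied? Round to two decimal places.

From (1+r_nom) = (1+r_real)(1+π), we get 1+π = (1 + 12.24%)/(1 − 0.9%) = 1.1224/0.991 ≈ 1.13259.
So π ≈ 13.2593%.

13.26%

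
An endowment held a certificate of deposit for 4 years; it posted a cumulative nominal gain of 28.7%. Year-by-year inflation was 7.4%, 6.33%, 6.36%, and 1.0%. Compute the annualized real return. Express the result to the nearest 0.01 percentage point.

Cumulative inflation factor: 1.074 × 1.0633 × 1.0636 × 1.010 ≈ 1.22676.
Nominal growth factor: 1.28700. Real growth factor = 1.28700 / 1.22676 ≈ 1.04910.
Annualized: 1.04910^(1/4) − 1 ≈ 0.01206.

1.21%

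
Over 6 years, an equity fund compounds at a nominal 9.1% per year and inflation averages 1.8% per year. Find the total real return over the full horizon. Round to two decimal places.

The annual real rate is (1+9.1%)/(1+1.8%) − 1 = 7.1709%.
Compounded over 6 years: (1 + 0.071709)^6 − 1 ≈ 0.51517.

51.52%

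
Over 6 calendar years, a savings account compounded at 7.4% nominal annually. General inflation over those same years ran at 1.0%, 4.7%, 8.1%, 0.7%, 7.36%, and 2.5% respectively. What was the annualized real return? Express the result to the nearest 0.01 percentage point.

Cumulative inflation factor: 1.010 × 1.047 × 1.081 × 1.007 × 1.0736 × 1.025 ≈ 1.26675.
Nominal growth factor: 1.53471. Real growth factor = 1.53471 / 1.26675 ≈ 1.21154.
Annualized: 1.21154^(1/6) − 1 ≈ 0.03250.

3.25%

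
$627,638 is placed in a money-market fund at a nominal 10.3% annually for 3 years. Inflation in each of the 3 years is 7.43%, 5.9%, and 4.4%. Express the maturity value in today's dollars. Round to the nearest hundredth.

$709,110.20

Nominal value at maturity: $627,638 × (1 + 10.3%)^3 ≈ $842,239.81.
Price-level factor over 3 years: 1.0743 × 1.059 × 1.044 = 1.1877417828.
Dividing the nominal maturity value by the price-level factor gives the value in today's money.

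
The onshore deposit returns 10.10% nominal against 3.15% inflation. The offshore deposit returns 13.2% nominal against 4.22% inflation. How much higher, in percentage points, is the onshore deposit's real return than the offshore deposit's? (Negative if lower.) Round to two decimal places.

-1.88

The onshore deposit real return: 1.1010/1.0315 − 1 = 6.738%.
The offshore deposit real return: 1.132/1.0422 − 1 = 8.616%.
Difference: 6.738 − 8.616 = -1.878 pp.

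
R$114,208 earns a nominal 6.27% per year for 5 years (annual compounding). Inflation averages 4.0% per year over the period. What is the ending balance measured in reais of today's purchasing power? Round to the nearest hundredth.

Nominal value at maturity: R$114,208 × (1 + 6.27%)^5 ≈ R$154,792.51.
Price-level factor over 5 years: (1 + 4.0%)^5 = 1.2166529024.
The maturity value deflated by that factor is the answer in today's purchasing power.

R$127,228.16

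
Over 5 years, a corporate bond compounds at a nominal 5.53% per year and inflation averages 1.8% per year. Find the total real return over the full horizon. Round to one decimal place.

19.7%

The annual real rate is (1+5.53%)/(1+1.8%) − 1 = 3.6640%.
Compounded over 5 years: (1 + 0.036640)^5 − 1 ≈ 0.19713.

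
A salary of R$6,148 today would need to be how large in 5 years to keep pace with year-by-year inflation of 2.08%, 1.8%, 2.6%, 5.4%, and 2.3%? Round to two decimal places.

R$7,067.83

Cumulative price-level factor: 1.0208 × 1.018 × 1.026 × 1.054 × 1.023 ≈ 1.1496140020.
The nominal amount required is R$6,148 scaled up by that factor.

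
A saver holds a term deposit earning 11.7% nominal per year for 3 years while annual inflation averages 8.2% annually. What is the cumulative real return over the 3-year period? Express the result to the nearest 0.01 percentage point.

10.02%

The annual real rate is (1+11.7%)/(1+8.2%) − 1 = 3.2348%.
Compounded over 3 years: (1 + 0.032348)^3 − 1 ≈ 0.10022.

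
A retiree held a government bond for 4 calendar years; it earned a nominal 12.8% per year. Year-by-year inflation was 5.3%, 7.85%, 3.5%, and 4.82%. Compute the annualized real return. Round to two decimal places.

7.07%

Cumulative inflation factor: 1.053 × 1.0785 × 1.035 × 1.0482 ≈ 1.23206.
Nominal growth factor: 1.61896. Real growth factor = 1.61896 / 1.23206 ≈ 1.31402.
Annualized: 1.31402^(1/4) − 1 ≈ 0.07066.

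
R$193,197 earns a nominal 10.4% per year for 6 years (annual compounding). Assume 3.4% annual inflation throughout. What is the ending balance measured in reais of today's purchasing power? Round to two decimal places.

R$286,214.47

Nominal value at maturity: R$193,197 × (1 + 10.4%)^6 ≈ R$349,795.98.
Price-level factor over 6 years: (1 + 3.4%)^6 ≈ 1.2221463992.
Dividing the nominal maturity value by the price-level factor gives the value in today's money.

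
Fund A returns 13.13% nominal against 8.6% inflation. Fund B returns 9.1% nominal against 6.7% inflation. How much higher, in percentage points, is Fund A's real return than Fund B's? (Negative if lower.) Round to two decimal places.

Fund A real return: 1.1313/1.086 − 1 = 4.171%.
Fund B real return: 1.091/1.067 − 1 = 2.249%.
Difference: 4.171 − 2.249 = 1.922 pp.

1.92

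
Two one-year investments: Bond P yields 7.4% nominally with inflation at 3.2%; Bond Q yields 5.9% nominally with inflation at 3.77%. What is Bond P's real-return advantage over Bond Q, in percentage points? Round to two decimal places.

Bond P real return: 1.074/1.032 − 1 = 4.070%.
Bond Q real return: 1.059/1.0377 − 1 = 2.053%.
Difference: 4.070 − 2.053 = 2.017 pp.

2.02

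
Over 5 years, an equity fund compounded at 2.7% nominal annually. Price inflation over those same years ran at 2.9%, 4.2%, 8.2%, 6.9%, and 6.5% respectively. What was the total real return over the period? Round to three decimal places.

Cumulative inflation factor: 1.029 × 1.042 × 1.082 × 1.069 × 1.065 ≈ 1.32080.
Nominal growth factor: 1.14249. Real growth factor = 1.14249 / 1.32080 ≈ 0.86500.
Total real return ≈ -13.5003%.

-13.500%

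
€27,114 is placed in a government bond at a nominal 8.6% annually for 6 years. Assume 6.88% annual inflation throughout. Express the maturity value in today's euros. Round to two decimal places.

Nominal value at maturity: €27,114 × (1 + 8.6%)^6 ≈ €44,480.80.
Price-level factor over 6 years: (1 + 6.88%)^6 ≈ 1.4906602503.
The maturity value deflated by that factor is the answer in today's purchasing power.

€29,839.66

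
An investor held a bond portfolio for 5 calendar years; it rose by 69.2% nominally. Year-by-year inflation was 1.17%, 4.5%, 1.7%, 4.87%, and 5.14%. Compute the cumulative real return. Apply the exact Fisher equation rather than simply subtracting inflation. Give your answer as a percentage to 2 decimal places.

42.72%

Cumulative inflation factor: 1.0117 × 1.045 × 1.017 × 1.0487 × 1.0514 ≈ 1.18552.
Nominal growth factor: 1.69200. Real growth factor = 1.69200 / 1.18552 ≈ 1.42722.
Total real return ≈ 42.7224%.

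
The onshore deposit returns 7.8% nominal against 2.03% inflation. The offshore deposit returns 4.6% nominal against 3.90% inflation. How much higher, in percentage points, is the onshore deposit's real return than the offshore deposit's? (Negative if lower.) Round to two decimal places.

The onshore deposit real return: 1.078/1.0203 − 1 = 5.655%.
The offshore deposit real return: 1.046/1.0390 − 1 = 0.674%.
Difference: 5.655 − 0.674 = 4.981 pp.

4.98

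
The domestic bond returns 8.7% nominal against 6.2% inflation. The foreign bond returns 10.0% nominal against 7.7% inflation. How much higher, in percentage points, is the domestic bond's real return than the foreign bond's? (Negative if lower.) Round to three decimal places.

The domestic bond real return: 1.087/1.062 − 1 = 2.3540%.
The foreign bond real return: 1.100/1.077 − 1 = 2.1356%.
Difference: 2.3540 − 2.1356 = 0.2184 pp.

0.218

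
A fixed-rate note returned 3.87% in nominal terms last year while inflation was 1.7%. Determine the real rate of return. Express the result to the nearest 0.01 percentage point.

2.13%

Real return via the Fisher equation: (1 + 3.87%)/(1 + 1.7%) − 1 = 1.0387/1.017 − 1 ≈ 0.02134.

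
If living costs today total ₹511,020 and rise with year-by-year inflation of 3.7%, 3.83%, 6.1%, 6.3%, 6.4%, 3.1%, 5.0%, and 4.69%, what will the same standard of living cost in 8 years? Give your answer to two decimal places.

₹748,312.41

Cumulative price-level factor: 1.037 × 1.0383 × 1.061 × 1.063 × 1.064 × 1.031 × 1.050 × 1.0469 ≈ 1.4643505375.
Multiplying ₹511,020 by the price-level factor gives the future nominal sum.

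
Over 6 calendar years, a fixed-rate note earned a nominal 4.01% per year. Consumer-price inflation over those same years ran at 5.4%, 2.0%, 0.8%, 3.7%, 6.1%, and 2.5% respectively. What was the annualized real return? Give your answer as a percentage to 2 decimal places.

Cumulative inflation factor: 1.054 × 1.020 × 1.008 × 1.037 × 1.061 × 1.025 ≈ 1.22214.
Nominal growth factor: 1.26605. Real growth factor = 1.26605 / 1.22214 ≈ 1.03593.
Annualized: 1.03593^(1/6) − 1 ≈ 0.00590.

0.59%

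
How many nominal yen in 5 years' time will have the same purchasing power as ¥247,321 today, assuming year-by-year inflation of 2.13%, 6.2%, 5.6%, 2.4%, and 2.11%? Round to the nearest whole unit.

Cumulative price-level factor: 1.0213 × 1.062 × 1.056 × 1.024 × 1.0211 ≈ 1.1975950704.
Multiplying ¥247,321 by the price-level factor gives the future nominal sum.

¥296,190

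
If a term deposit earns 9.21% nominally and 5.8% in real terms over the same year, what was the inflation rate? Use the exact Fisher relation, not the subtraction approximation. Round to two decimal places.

3.22%

From (1+r_nom) = (1+r_real)(1+π), we get 1+π = (1 + 9.21%)/(1 + 5.8%) = 1.0921/1.058 ≈ 1.03223.
So π ≈ 3.2231%.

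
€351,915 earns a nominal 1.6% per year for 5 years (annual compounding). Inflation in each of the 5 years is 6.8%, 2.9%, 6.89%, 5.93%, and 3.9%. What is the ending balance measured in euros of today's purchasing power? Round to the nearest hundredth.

Nominal value at maturity: €351,915 × (1 + 1.6%)^5 ≈ €380,983.63.
Price-level factor over 5 years: 1.068 × 1.029 × 1.0689 × 1.0593 × 1.039 ≈ 1.2928800212.
The maturity value deflated by that factor is the answer in today's purchasing power.

€294,678.26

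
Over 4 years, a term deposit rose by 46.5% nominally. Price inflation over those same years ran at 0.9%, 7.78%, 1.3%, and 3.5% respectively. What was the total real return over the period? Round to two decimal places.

28.49%

Cumulative inflation factor: 1.009 × 1.0778 × 1.013 × 1.035 ≈ 1.14020.
Nominal growth factor: 1.46500. Real growth factor = 1.46500 / 1.14020 ≈ 1.28487.
Total real return ≈ 28.4868%.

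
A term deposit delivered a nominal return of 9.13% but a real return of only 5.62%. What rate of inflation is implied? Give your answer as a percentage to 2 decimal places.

3.32%

From (1+r_nom) = (1+r_real)(1+π), we get 1+π = (1 + 9.13%)/(1 + 5.62%) = 1.0913/1.0562 ≈ 1.03323.
So π ≈ 3.3232%.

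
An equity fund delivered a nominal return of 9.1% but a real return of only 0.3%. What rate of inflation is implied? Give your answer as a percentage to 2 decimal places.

From (1+r_nom) = (1+r_real)(1+π), we get 1+π = (1 + 9.1%)/(1 + 0.3%) = 1.091/1.003 ≈ 1.08774.
So π ≈ 8.7737%.

8.77%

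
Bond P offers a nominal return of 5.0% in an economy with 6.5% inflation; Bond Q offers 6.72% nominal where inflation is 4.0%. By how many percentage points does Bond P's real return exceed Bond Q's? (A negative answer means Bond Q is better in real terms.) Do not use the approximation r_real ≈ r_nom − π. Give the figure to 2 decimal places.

-4.02

Bond P real return: 1.050/1.065 − 1 = -1.408%.
Bond Q real return: 1.0672/1.040 − 1 = 2.615%.
Difference: -1.408 − 2.615 = -4.023 pp.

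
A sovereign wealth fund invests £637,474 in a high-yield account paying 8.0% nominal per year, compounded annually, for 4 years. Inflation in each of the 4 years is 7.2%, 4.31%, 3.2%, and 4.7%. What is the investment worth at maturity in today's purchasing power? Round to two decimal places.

£717,811.46

Nominal value at maturity: £637,474 × (1 + 8.0%)^4 ≈ £867,276.34.
Price-level factor over 4 years: 1.072 × 1.0431 × 1.032 × 1.047 ≈ 1.2082230304.
Dividing the nominal maturity value by the price-level factor gives the value in today's money.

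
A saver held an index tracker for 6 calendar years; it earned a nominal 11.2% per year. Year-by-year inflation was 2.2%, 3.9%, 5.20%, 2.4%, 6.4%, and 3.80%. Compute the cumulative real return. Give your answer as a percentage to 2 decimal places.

Cumulative inflation factor: 1.022 × 1.039 × 1.0520 × 1.024 × 1.064 × 1.0380 ≈ 1.26334.
Nominal growth factor: 1.89073. Real growth factor = 1.89073 / 1.26334 ≈ 1.49661.
Total real return ≈ 49.6606%.

49.66%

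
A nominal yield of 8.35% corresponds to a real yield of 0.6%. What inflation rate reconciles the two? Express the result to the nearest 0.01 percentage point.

7.70%

From (1+r_nom) = (1+r_real)(1+π), we get 1+π = (1 + 8.35%)/(1 + 0.6%) = 1.0835/1.006 ≈ 1.07704.
So π ≈ 7.7038%.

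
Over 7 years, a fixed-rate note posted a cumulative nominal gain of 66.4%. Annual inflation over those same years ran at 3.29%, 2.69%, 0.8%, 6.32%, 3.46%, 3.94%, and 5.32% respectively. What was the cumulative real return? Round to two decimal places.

29.25%

Cumulative inflation factor: 1.0329 × 1.0269 × 1.008 × 1.0632 × 1.0346 × 1.0394 × 1.0532 ≈ 1.28744.
Nominal growth factor: 1.66400. Real growth factor = 1.66400 / 1.28744 ≈ 1.29248.
Total real return ≈ 29.2485%.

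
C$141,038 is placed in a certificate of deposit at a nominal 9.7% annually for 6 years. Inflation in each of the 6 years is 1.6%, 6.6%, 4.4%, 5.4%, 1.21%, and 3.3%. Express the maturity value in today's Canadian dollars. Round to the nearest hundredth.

C$197,269.59

Nominal value at maturity: C$141,038 × (1 + 9.7%)^6 ≈ C$245,796.62.
Price-level factor over 6 years: 1.016 × 1.066 × 1.044 × 1.054 × 1.0121 × 1.033 ≈ 1.2459934765.
Dividing the nominal maturity value by the price-level factor gives the value in today's money.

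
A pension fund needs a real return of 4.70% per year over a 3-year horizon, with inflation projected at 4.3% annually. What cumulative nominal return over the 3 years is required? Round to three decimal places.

30.225%

Required annual nominal rate: (1+4.70%)(1+4.3%) − 1 = 9.2021%.
Cumulative over 3 years: (1 + 0.092021)^3 − 1 ≈ 0.30225.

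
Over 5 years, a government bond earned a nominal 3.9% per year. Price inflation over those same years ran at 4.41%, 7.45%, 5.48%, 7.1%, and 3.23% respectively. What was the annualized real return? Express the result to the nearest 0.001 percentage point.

-1.537%

Cumulative inflation factor: 1.0441 × 1.0745 × 1.0548 × 1.071 × 1.0323 ≈ 1.30832.
Nominal growth factor: 1.21081. Real growth factor = 1.21081 / 1.30832 ≈ 0.92547.
Annualized: 0.92547^(1/5) − 1 ≈ -0.01537.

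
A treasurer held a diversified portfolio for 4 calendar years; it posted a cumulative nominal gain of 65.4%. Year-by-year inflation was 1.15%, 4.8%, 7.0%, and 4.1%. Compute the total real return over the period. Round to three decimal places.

40.079%

Cumulative inflation factor: 1.0115 × 1.048 × 1.070 × 1.041 ≈ 1.18076.
Nominal growth factor: 1.65400. Real growth factor = 1.65400 / 1.18076 ≈ 1.40079.
Total real return ≈ 40.0793%.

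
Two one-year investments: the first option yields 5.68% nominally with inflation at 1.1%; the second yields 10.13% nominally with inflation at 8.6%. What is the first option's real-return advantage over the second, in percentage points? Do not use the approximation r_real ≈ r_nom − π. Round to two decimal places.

The first option real return: 1.0568/1.011 − 1 = 4.530%.
The second real return: 1.1013/1.086 − 1 = 1.409%.
Difference: 4.530 − 1.409 = 3.121 pp.

3.12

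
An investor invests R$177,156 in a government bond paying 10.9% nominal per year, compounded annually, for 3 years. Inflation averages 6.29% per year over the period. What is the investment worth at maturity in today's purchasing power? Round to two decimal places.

R$201,220.99

Nominal value at maturity: R$177,156 × (1 + 10.9%)^3 ≈ R$241,629.81.
Price-level factor over 3 years: (1 + 6.29%)^3 ≈ 1.2008180882.
Dividing the nominal maturity value by the price-level factor gives the value in today's money.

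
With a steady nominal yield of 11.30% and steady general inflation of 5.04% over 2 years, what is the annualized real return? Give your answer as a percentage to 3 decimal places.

With constant rates the annual real return is the same each year: (1+11.30%)/(1+5.04%) − 1 = 0.05960.

5.960%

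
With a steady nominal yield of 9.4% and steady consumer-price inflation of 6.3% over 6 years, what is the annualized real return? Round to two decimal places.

2.92%

With constant rates the annual real return is the same each year: (1+9.4%)/(1+6.3%) − 1 = 0.02916.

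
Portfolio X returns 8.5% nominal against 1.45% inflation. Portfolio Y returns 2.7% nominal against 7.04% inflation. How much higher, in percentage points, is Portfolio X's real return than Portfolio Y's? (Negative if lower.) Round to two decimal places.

Portfolio X real return: 1.085/1.0145 − 1 = 6.949%.
Portfolio Y real return: 1.027/1.0704 − 1 = -4.055%.
Difference: 6.949 − (-4.055) = 11.004 pp.

11.00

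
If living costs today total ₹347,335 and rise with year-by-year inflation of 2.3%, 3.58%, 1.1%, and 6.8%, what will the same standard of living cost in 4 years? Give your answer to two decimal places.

₹397,395.09

Cumulative price-level factor: 1.023 × 1.0358 × 1.011 × 1.068 ≈ 1.1441262469.
Multiplying ₹347,335 by the price-level factor gives the future nominal sum.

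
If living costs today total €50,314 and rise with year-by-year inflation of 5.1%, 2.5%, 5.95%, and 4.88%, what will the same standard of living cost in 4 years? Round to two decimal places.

€60,229.47

Cumulative price-level factor: 1.051 × 1.025 × 1.0595 × 1.0488 ≈ 1.1970718582.
The nominal amount required is €50,314 scaled up by that factor.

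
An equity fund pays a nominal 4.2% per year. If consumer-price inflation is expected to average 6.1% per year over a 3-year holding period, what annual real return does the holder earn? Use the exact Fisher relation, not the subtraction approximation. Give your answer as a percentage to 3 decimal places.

-1.791%

With constant rates the annual real return is the same each year: (1+4.2%)/(1+6.1%) − 1 = -0.01791.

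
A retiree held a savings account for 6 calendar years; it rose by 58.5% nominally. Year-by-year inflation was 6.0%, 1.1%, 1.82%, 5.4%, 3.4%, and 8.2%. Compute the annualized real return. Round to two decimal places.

Cumulative inflation factor: 1.060 × 1.011 × 1.0182 × 1.054 × 1.034 × 1.082 ≈ 1.28670.
Nominal growth factor: 1.58500. Real growth factor = 1.58500 / 1.28670 ≈ 1.23183.
Annualized: 1.23183^(1/6) − 1 ≈ 0.03536.

3.54%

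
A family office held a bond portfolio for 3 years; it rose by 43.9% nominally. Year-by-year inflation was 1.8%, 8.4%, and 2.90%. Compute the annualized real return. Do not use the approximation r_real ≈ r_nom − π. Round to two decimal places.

8.22%

Cumulative inflation factor: 1.018 × 1.084 × 1.0290 ≈ 1.13551.
Nominal growth factor: 1.43900. Real growth factor = 1.43900 / 1.13551 ≈ 1.26727.
Annualized: 1.26727^(1/3) − 1 ≈ 0.08215.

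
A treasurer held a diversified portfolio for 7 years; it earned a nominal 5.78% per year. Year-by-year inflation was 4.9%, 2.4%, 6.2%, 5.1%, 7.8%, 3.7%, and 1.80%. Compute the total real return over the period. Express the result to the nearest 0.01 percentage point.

8.61%

Cumulative inflation factor: 1.049 × 1.024 × 1.062 × 1.051 × 1.078 × 1.037 × 1.0180 ≈ 1.36442.
Nominal growth factor: 1.48192. Real growth factor = 1.48192 / 1.36442 ≈ 1.08612.
Total real return ≈ 8.6118%.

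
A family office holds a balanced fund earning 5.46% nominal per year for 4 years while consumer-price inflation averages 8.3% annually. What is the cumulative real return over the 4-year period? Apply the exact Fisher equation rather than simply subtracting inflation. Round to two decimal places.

The annual real rate is (1+5.46%)/(1+8.3%) − 1 = -2.6223%.
Compounded over 4 years: (1 + -0.026223)^4 − 1 ≈ -0.10084.

-10.08%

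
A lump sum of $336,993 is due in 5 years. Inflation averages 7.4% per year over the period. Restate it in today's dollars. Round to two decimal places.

Price-level factor over 5 years: (1 + 7.4%)^5 ≈ 1.4289643919.
Purchasing power today: $336,993 divided by that factor.

$235,830.23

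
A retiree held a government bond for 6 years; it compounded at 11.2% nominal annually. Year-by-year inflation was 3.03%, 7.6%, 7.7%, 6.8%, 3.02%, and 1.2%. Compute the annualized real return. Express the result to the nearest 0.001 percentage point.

Cumulative inflation factor: 1.0303 × 1.076 × 1.077 × 1.068 × 1.0302 × 1.012 ≈ 1.32943.
Nominal growth factor: 1.89073. Real growth factor = 1.89073 / 1.32943 ≈ 1.42221.
Annualized: 1.42221^(1/6) − 1 ≈ 0.06046.

6.046%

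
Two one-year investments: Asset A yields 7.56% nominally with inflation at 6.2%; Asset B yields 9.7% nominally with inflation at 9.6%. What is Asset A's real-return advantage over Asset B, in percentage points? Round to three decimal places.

1.189

Asset A real return: 1.0756/1.062 − 1 = 1.2806%.
Asset B real return: 1.097/1.096 − 1 = 0.0912%.
Difference: 1.2806 − 0.0912 = 1.1894 pp.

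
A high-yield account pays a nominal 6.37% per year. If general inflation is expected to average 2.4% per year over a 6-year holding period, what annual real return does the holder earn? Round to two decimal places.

With constant rates the annual real return is the same each year: (1+6.37%)/(1+2.4%) − 1 = 0.03877.

3.88%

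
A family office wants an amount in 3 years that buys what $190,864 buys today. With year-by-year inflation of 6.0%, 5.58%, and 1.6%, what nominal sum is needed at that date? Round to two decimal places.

$217,022.74

Cumulative price-level factor: 1.060 × 1.0558 × 1.016 = 1.137054368.
The nominal amount required is $190,864 scaled up by that factor.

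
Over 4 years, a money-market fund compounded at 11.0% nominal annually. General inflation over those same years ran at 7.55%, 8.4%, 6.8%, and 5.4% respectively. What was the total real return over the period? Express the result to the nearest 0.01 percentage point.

15.68%

Cumulative inflation factor: 1.0755 × 1.084 × 1.068 × 1.054 ≈ 1.31236.
Nominal growth factor: 1.51807. Real growth factor = 1.51807 / 1.31236 ≈ 1.15675.
Total real return ≈ 15.6752%.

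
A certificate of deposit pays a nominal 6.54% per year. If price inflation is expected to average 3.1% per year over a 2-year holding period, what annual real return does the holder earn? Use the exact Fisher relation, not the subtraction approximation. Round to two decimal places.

With constant rates the annual real return is the same each year: (1+6.54%)/(1+3.1%) − 1 = 0.03337.

3.34%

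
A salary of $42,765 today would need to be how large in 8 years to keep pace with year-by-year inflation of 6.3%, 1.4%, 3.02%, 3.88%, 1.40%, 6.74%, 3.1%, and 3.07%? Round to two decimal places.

$56,737.38

Cumulative price-level factor: 1.063 × 1.014 × 1.0302 × 1.0388 × 1.0140 × 1.0674 × 1.031 × 1.0307 ≈ 1.3267246579.
The nominal amount required is $42,765 scaled up by that factor.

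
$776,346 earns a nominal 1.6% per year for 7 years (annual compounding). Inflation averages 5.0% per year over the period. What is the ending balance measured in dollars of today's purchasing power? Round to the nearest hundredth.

$616,575.38

Nominal value at maturity: $776,346 × (1 + 1.6%)^7 ≈ $867,583.48.
Price-level factor over 7 years: (1 + 5.0%)^7 ≈ 1.4071004227.
The maturity value deflated by that factor is the answer in today's purchasing power.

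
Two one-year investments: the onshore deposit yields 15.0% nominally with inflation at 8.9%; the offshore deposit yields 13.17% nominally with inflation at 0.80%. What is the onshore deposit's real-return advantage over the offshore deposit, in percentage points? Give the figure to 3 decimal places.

-6.670

The onshore deposit real return: 1.150/1.089 − 1 = 5.6015%.
The offshore deposit real return: 1.1317/1.0080 − 1 = 12.2718%.
Difference: 5.6015 − 12.2718 = -6.6703 pp.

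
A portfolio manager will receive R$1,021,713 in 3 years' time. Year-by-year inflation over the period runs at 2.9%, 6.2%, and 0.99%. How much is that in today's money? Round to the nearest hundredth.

Price-level factor over 3 years: 1.029 × 1.062 × 1.0099 = 1.1036167002.
Purchasing power today: R$1,021,713 divided by that factor.

R$925,786.10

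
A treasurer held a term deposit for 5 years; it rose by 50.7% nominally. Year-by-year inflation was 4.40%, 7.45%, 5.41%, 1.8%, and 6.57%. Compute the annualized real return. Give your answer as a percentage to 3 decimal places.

Cumulative inflation factor: 1.0440 × 1.0745 × 1.0541 × 1.018 × 1.0657 ≈ 1.28284.
Nominal growth factor: 1.50700. Real growth factor = 1.50700 / 1.28284 ≈ 1.17474.
Annualized: 1.17474^(1/5) − 1 ≈ 0.03273.

3.273%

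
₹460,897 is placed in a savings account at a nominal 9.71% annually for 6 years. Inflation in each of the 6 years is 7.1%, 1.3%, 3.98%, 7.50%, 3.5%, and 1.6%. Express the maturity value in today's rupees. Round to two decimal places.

₹630,216.72

Nominal value at maturity: ₹460,897 × (1 + 9.71%)^6 ≈ ₹803,676.32.
Price-level factor over 6 years: 1.071 × 1.013 × 1.0398 × 1.0750 × 1.035 × 1.016 ≈ 1.2752380170.
The maturity value deflated by that factor is the answer in today's purchasing power.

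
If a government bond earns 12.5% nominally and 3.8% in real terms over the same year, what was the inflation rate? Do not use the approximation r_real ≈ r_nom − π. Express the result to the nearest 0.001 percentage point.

8.382%

From (1+r_nom) = (1+r_real)(1+π), we get 1+π = (1 + 12.5%)/(1 + 3.8%) = 1.125/1.038 ≈ 1.08382.
So π ≈ 8.3815%.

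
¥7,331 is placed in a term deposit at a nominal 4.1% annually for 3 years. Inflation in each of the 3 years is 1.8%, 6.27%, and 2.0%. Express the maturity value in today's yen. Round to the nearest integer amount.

¥7,495

Nominal value at maturity: ¥7,331 × (1 + 4.1%)^3 ≈ ¥8,270.
Price-level factor over 3 years: 1.018 × 1.0627 × 1.020 = 1.103465172.
Dividing the nominal maturity value by the price-level factor gives the value in today's money.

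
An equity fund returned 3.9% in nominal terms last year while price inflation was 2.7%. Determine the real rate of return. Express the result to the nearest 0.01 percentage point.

1.17%

Real return via the Fisher equation: (1 + 3.9%)/(1 + 2.7%) − 1 = 1.039/1.027 − 1 ≈ 0.01168.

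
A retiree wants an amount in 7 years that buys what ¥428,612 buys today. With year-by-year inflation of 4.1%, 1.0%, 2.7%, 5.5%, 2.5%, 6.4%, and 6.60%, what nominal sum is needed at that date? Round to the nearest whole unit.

Cumulative price-level factor: 1.041 × 1.010 × 1.027 × 1.055 × 1.025 × 1.064 × 1.0660 ≈ 1.3243955248.
The nominal amount required is ¥428,612 scaled up by that factor.

¥567,652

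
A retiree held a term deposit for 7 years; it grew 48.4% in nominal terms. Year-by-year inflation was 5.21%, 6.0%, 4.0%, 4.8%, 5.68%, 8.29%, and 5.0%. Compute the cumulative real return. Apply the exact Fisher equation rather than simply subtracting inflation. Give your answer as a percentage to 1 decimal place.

Cumulative inflation factor: 1.0521 × 1.060 × 1.040 × 1.048 × 1.0568 × 1.0829 × 1.050 ≈ 1.46059.
Nominal growth factor: 1.48400. Real growth factor = 1.48400 / 1.46059 ≈ 1.01603.
Total real return ≈ 1.6029%.

1.6%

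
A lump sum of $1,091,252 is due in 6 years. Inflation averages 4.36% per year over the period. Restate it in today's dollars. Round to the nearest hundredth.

Price-level factor over 6 years: (1 + 4.36%)^6 ≈ 1.2918271941.
Purchasing power today: $1,091,252 divided by that factor.

$844,735.27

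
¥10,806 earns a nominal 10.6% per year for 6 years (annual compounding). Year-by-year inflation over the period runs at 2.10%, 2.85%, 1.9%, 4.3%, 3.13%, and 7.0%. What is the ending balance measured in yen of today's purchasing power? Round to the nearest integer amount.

Nominal value at maturity: ¥10,806 × (1 + 10.6%)^6 ≈ ¥19,779.
Price-level factor over 6 years: 1.0210 × 1.0285 × 1.019 × 1.043 × 1.0313 × 1.070 ≈ 1.2315649655.
The maturity value deflated by that factor is the answer in today's purchasing power.

¥16,060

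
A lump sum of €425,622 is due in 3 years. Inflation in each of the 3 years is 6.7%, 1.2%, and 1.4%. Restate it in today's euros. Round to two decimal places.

Price-level factor over 3 years: 1.067 × 1.012 × 1.014 = 1.094921256.
Purchasing power today: €425,622 divided by that factor.

€388,723.84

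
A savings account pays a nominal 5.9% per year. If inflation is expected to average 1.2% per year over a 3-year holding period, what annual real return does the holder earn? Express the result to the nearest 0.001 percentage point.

4.644%

With constant rates the annual real return is the same each year: (1+5.9%)/(1+1.2%) − 1 = 0.04644.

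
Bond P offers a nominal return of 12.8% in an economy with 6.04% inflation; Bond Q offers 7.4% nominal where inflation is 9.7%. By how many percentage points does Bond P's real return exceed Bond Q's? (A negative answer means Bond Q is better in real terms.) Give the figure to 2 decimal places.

8.47

Bond P real return: 1.128/1.0604 − 1 = 6.375%.
Bond Q real return: 1.074/1.097 − 1 = -2.097%.
Difference: 6.375 − (-2.097) = 8.472 pp.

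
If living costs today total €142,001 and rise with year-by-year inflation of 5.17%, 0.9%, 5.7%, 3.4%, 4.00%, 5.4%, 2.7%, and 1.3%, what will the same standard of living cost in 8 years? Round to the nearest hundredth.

Cumulative price-level factor: 1.0517 × 1.009 × 1.057 × 1.034 × 1.0400 × 1.054 × 1.027 × 1.013 ≈ 1.3226118375.
Multiplying €142,001 by the price-level factor gives the future nominal sum.

€187,812.20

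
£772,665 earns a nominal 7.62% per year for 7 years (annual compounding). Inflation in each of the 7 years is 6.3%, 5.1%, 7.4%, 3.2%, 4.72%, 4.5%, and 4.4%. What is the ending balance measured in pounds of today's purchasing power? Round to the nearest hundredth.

Nominal value at maturity: £772,665 × (1 + 7.62%)^7 ≈ £1,291,939.43.
Price-level factor over 7 years: 1.063 × 1.051 × 1.074 × 1.032 × 1.0472 × 1.045 × 1.044 ≈ 1.4147066072.
Dividing the nominal maturity value by the price-level factor gives the value in today's money.

£913,220.75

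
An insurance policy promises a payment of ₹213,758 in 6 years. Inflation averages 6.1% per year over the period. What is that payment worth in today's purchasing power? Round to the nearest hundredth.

₹149,840.80

Price-level factor over 6 years: (1 + 6.1%)^6 ≈ 1.4265674267.
Purchasing power today: ₹213,758 divided by that factor.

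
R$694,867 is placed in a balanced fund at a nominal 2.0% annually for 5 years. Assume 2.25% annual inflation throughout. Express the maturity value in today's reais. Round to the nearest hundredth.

Nominal value at maturity: R$694,867 × (1 + 2.0%)^5 ≈ R$767,189.32.
Price-level factor over 5 years: (1 + 2.25%)^5 ≈ 1.1176776935.
Dividing the nominal maturity value by the price-level factor gives the value in today's money.

R$686,413.73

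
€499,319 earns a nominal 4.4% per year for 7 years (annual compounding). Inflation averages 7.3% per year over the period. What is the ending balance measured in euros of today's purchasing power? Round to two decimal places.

€412,176.79

Nominal value at maturity: €499,319 × (1 + 4.4%)^7 ≈ €674,965.51.
Price-level factor over 7 years: (1 + 7.3%)^7 ≈ 1.6375631383.
Dividing the nominal maturity value by the price-level factor gives the value in today's money.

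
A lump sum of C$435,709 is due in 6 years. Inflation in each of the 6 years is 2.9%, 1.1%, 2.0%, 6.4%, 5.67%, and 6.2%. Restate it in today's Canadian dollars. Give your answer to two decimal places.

C$343,884.01

Price-level factor over 6 years: 1.029 × 1.011 × 1.020 × 1.064 × 1.0567 × 1.062 ≈ 1.2670231623.
Purchasing power today: C$435,709 divided by that factor.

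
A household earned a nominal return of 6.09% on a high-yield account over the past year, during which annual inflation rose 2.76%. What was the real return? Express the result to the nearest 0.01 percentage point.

Real return via the Fisher equation: (1 + 6.09%)/(1 + 2.76%) − 1 = 1.0609/1.0276 − 1 ≈ 0.03241.

3.24%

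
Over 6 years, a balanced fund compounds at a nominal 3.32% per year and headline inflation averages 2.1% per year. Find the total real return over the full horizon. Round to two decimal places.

The annual real rate is (1+3.32%)/(1+2.1%) − 1 = 1.1949%.
Compounded over 6 years: (1 + 0.011949)^6 − 1 ≈ 0.07387.

7.39%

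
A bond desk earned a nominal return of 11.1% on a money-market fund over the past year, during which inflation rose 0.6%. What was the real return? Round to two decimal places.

10.44%

Real return via the Fisher equation: (1 + 11.1%)/(1 + 0.6%) − 1 = 1.111/1.006 − 1 ≈ 0.10437.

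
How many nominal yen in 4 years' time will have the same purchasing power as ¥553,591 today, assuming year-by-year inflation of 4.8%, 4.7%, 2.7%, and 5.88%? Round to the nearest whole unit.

Cumulative price-level factor: 1.048 × 1.047 × 1.027 × 1.0588 ≈ 1.1931425684.
The nominal amount required is ¥553,591 scaled up by that factor.

¥660,513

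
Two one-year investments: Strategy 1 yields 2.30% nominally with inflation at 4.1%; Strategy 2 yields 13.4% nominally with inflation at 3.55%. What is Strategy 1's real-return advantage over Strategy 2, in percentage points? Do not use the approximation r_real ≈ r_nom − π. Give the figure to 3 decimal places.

-11.241

Strategy 1 real return: 1.0230/1.041 − 1 = -1.7291%.
Strategy 2 real return: 1.134/1.0355 − 1 = 9.5123%.
Difference: -1.7291 − 9.5123 = -11.2414 pp.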